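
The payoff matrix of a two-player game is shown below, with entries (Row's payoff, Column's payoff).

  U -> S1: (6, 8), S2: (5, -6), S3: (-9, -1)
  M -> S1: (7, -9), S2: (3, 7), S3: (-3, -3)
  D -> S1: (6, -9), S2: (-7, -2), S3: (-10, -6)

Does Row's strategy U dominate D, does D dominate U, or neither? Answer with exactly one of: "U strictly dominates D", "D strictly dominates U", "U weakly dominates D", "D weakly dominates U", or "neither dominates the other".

U weakly dominates D

U's payoffs vs D's, by Column's action — S1: 6=6, S2: 5>-7, S3: -9>-10.
U is at least as good everywhere and strictly better somewhere (tied only at S1), so U weakly but not strictly dominates D.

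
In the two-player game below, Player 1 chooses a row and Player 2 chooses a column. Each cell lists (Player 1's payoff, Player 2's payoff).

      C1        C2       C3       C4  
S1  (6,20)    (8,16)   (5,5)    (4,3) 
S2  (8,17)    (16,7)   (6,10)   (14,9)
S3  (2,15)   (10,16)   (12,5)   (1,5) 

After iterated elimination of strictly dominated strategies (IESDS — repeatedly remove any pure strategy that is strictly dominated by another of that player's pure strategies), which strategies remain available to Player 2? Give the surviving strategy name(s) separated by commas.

Row S1 is eliminated: S2 beats it against every remaining column (C1: 8>6, C2: 16>8, C3: 6>5, C4: 14>4).
Column C3 is eliminated: C1 beats it against every remaining row (S2: 17>10, S3: 15>5).
For Player 1, S2 strictly dominates S3 on the remaining columns (C1: 8>2, C2: 16>10, C4: 14>1); eliminate S3.
Column C2 is eliminated: C1 beats it against every remaining row (S2: 17>7).
For Player 2, C1 strictly dominates C4 on the remaining rows (S2: 17>9); eliminate C4.
Among the remaining strategies, none is strictly dominated by another pure strategy of the same player, so the elimination stops.
Surviving strategies — Player 1: {S2}; Player 2: {C1}.

C1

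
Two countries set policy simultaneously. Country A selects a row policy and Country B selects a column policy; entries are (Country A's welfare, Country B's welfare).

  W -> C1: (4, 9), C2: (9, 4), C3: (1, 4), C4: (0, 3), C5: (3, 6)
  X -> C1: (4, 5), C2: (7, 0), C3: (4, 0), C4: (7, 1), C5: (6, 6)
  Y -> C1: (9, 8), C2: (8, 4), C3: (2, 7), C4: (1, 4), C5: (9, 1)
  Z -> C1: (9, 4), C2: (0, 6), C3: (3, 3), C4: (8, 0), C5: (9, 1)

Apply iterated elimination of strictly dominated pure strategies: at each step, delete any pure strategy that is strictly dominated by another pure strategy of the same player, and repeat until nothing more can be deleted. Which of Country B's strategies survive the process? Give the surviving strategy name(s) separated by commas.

Column C3 is eliminated: C1 beats it against every remaining row (W: 9>4, X: 5>0, Y: 8>7, Z: 4>3).
Country B's strategy C4 is strictly dominated by C1 (W: 9>3, X: 5>1, Y: 8>4, Z: 4>0) and is removed.
Country A's strategy X is strictly dominated by Y (C1: 9>4, C2: 8>7, C5: 9>6) and is removed.
Country B's strategy C5 is strictly dominated by C1 (W: 9>6, Y: 8>1, Z: 4>1) and is removed.
Among the remaining strategies, none is strictly dominated by another pure strategy of the same player, so the elimination stops.
Surviving strategies — Country A: {W, Y, Z}; Country B: {C1, C2}.

C1, C2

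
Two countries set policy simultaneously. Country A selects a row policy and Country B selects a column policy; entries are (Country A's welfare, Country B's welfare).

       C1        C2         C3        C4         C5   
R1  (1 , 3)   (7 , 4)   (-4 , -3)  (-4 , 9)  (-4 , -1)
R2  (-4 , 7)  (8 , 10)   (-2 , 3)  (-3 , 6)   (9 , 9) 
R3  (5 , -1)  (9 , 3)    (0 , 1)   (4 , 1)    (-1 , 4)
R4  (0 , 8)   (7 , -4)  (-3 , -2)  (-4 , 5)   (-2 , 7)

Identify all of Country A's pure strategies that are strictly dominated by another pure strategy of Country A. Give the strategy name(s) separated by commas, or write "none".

R1, R4

R1 is strictly dominated by R3 (C1: 5>1, C2: 9>7, C3: 0>-4, C4: 4>-4, C5: -1>-4).
R2: no other strategy beats it everywhere (R1 at C2 (8>7); R3 at C5 (9>-1); R4 at C2 (8>7)).
Nothing dominates R3: R1 at C1 (5>1); R2 at C1 (5>-4); R4 at C1 (5>0).
R4 is strictly dominated by R3 (C1: 5>0, C2: 9>7, C3: 0>-3, C4: 4>-4, C5: -1>-2).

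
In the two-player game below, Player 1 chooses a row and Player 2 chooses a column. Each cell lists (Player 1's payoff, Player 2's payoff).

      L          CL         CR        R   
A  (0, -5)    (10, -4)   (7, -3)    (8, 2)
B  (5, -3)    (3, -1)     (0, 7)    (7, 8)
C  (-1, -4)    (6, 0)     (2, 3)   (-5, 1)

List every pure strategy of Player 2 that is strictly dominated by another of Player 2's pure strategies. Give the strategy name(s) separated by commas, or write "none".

L: dominated, since CL does at least as well everywhere (A: -4>-5, B: -1>-3, C: 0>-4).
CL: dominated, since CR does at least as well everywhere (A: -3>-4, B: 7>-1, C: 3>0).
CR: no other strategy beats it everywhere (L at A (-3>-5); CL at A (-3>-4); R at C (3>1)).
Nothing dominates R: L at A (2>-5); CL at A (2>-4); CR at A (2>-3).

L, CL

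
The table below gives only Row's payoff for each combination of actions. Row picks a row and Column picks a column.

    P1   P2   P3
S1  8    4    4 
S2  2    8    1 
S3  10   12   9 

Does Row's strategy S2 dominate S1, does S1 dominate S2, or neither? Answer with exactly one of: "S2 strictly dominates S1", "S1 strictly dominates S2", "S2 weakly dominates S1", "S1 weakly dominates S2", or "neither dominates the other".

neither dominates the other

S2's payoffs vs S1's, by Column's action — P1: 2<8, P2: 8>4, P3: 1<4.
S2 does better at P2 but worse at P1, P3; neither strategy dominates the other.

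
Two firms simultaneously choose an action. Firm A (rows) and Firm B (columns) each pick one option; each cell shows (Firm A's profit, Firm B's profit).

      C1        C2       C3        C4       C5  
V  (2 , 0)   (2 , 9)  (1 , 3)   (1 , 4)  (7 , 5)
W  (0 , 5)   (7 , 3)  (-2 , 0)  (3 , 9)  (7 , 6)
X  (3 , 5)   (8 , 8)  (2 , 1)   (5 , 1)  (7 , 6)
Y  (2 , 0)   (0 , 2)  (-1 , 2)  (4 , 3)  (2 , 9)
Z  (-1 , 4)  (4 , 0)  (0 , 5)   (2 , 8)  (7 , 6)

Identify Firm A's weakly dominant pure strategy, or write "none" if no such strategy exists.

X

X vs V: C1: 3>2, C2: 8>2, C3: 2>1, C4: 5>1, C5: 7=7.
X vs W: C1: 3>0, C2: 8>7, C3: 2>-2, C4: 5>3, C5: 7=7.
X vs Y: C1: 3>2, C2: 8>0, C3: 2>-1, C4: 5>4, C5: 7>2.
X vs Z: C1: 3>-1, C2: 8>4, C3: 2>0, C4: 5>2, C5: 7=7.
X is at least as good as every other strategy against every opponent action, so it is weakly dominant.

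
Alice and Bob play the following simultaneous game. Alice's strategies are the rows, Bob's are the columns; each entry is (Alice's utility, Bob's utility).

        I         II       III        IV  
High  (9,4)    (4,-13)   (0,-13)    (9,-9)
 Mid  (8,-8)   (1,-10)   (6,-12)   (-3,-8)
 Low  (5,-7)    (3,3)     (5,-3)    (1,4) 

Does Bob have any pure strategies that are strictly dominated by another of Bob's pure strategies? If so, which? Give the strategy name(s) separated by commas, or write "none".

II, III

Nothing dominates I: II at High (4>-13); III at High (4>-13); IV at High (4>-9).
II is strictly dominated by IV (High: -9>-13, Mid: -8>-10, Low: 4>3).
III is strictly dominated by IV (High: -9>-13, Mid: -8>-12, Low: 4>-3).
IV is not dominated — it holds its own against I at Mid (-8=-8); II at High (-9>-13); III at High (-9>-13).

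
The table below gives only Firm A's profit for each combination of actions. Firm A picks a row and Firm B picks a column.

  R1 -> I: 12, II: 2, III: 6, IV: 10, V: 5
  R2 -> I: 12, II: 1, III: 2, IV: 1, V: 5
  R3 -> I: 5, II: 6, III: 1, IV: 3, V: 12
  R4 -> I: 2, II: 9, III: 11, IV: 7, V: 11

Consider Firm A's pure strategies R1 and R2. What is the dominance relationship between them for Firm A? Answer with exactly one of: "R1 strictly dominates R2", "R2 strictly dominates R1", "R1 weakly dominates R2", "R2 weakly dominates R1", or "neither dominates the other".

R1 weakly dominates R2

Compare R1 to R2 across each opponent action: I: 12=12, II: 2>1, III: 6>2, IV: 10>1, V: 5=5.
R1 is at least as good everywhere and strictly better somewhere (tied only at I, V), so R1 weakly but not strictly dominates R2.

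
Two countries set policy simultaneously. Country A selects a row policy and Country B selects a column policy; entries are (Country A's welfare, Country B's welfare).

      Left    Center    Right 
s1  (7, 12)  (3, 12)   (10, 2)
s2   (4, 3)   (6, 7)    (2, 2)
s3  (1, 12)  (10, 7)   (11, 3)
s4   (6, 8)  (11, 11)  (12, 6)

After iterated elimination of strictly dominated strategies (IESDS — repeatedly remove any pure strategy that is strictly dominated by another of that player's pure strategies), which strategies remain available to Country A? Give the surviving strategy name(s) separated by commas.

s1, s4

Row s2 is eliminated: s4 beats it against every remaining column (Left: 6>4, Center: 11>6, Right: 12>2).
Row s3 is eliminated: s4 beats it against every remaining column (Left: 6>1, Center: 11>10, Right: 12>11).
Country B's strategy Right is strictly dominated by Left (s1: 12>2, s4: 8>6) and is removed.
Among the remaining strategies, none is strictly dominated by another pure strategy of the same player, so the elimination stops.
Surviving strategies — Country A: {s1, s4}; Country B: {Left, Center}.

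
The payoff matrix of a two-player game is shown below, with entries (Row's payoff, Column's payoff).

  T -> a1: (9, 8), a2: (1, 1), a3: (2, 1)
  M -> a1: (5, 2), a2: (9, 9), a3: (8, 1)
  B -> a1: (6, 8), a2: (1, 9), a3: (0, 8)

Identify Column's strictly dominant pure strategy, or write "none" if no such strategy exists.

none

a1 fails to dominate a2 at M (2<9).
a2 fails to dominate a1 at T (1<8).
a3 fails to dominate a1 at T (1<8).
No single strategy dominates all the others.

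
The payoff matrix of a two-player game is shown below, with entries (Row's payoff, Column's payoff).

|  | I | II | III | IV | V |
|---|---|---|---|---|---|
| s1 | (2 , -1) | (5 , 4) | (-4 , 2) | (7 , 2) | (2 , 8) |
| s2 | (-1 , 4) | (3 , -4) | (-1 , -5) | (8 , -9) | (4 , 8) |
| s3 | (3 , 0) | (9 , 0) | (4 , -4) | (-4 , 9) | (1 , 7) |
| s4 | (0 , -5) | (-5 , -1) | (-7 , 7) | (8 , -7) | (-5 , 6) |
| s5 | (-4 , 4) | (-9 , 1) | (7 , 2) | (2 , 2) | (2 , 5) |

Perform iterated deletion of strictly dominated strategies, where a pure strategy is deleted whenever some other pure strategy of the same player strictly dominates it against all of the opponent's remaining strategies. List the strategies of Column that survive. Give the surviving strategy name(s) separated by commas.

For Column, V strictly dominates I on the remaining rows (s1: 8>-1, s2: 8>4, s3: 7>0, s4: 6>-5, s5: 5>4); eliminate I.
For Column, V strictly dominates II on the remaining rows (s1: 8>4, s2: 8>-4, s3: 7>0, s4: 6>-1, s5: 5>1); eliminate II.
For Row, s2 strictly dominates s1 on the remaining columns (III: -1>-4, IV: 8>7, V: 4>2); eliminate s1.
Row s3 is eliminated: s5 beats it against every remaining column (III: 7>4, IV: 2>-4, V: 2>1).
For Column, V strictly dominates IV on the remaining rows (s2: 8>-9, s4: 6>-7, s5: 5>2); eliminate IV.
Row s4 is eliminated: s2 beats it against every remaining column (III: -1>-7, V: 4>-5).
For Column, V strictly dominates III on the remaining rows (s2: 8>-5, s5: 5>2); eliminate III.
Row's strategy s5 is strictly dominated by s2 (V: 4>2) and is removed.
Among the remaining strategies, none is strictly dominated by another pure strategy of the same player, so the elimination stops.
Surviving strategies — Row: {s2}; Column: {V}.

V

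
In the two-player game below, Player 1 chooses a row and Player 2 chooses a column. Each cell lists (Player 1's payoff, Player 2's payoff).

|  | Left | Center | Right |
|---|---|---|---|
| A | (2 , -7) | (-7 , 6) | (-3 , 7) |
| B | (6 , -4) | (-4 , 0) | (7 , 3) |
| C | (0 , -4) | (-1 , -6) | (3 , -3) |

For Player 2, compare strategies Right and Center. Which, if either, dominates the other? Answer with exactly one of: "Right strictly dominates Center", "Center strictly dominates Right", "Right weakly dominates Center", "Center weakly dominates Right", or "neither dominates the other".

Compare Right to Center across each opponent action: A: 7>6, B: 3>0, C: -3>-6.
Right gives a strictly higher payoff against each opponent action, so Right strictly dominates Center.

Right strictly dominates Center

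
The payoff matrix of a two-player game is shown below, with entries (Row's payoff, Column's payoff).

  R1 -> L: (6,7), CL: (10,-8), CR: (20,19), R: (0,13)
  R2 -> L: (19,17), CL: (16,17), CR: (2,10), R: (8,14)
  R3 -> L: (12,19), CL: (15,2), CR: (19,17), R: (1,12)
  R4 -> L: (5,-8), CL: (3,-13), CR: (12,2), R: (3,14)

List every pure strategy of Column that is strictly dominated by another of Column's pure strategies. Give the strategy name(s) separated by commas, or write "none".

L is not dominated — it holds its own against CL at R1 (7>-8); CR at R2 (17>10); R at R2 (17>14).
Nothing dominates CL: L at R2 (17=17); CR at R2 (17>10); R at R2 (17>14).
CR is not dominated — it holds its own against L at R1 (19>7); CL at R1 (19>-8); R at R1 (19>13).
Nothing dominates R: L at R1 (13>7); CL at R1 (13>-8); CR at R2 (14>10).

none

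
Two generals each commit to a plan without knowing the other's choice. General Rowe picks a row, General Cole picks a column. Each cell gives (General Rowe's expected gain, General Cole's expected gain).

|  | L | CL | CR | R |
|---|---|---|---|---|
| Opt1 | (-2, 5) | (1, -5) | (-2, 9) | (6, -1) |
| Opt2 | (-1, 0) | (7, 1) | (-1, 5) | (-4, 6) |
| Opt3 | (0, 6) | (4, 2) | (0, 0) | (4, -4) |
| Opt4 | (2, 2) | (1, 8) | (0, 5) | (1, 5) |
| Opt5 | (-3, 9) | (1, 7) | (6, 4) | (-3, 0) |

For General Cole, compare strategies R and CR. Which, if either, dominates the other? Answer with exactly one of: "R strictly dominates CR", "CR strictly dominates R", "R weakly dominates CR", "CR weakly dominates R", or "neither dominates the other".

neither dominates the other

R's payoffs vs CR's, by General Rowe's action — Opt1: -1<9, Opt2: 6>5, Opt3: -4<0, Opt4: 5=5, Opt5: 0<4.
R does better at Opt2 but worse at Opt1, Opt3, Opt5; neither strategy dominates the other.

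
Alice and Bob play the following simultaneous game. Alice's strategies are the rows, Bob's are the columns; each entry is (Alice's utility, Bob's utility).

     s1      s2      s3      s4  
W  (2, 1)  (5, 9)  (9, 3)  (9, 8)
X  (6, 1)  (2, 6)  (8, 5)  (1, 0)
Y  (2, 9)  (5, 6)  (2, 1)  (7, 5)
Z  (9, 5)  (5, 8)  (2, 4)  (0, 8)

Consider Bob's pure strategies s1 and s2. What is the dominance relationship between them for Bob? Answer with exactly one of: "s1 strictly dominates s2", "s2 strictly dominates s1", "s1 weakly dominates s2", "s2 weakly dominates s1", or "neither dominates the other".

Compare s1 to s2 across each choice by Alice: W: 1<9, X: 1<6, Y: 9>6, Z: 5<8.
s1 does better at Y but worse at W, X, Z; neither strategy dominates the other.

neither dominates the other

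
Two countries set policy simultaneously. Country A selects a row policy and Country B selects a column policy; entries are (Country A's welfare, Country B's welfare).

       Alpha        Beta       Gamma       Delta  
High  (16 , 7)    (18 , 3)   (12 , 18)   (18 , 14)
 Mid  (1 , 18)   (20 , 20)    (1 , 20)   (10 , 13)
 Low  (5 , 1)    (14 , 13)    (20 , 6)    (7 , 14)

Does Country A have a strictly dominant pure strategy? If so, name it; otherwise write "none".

none

High fails to dominate Mid at Beta (18<20).
Mid fails to dominate High at Alpha (1<16).
Low fails to dominate High at Alpha (5<16).
No single strategy dominates all the others.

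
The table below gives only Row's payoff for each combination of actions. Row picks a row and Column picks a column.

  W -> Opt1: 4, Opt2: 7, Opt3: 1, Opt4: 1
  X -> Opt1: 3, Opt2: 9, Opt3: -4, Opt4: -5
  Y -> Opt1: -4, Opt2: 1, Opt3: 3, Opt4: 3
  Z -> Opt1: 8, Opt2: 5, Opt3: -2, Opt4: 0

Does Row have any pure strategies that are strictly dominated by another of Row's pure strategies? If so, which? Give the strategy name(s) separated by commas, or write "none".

none

W: no other strategy beats it everywhere (X at Opt1 (4>3); Y at Opt1 (4>-4); Z at Opt2 (7>5)).
X: no other strategy beats it everywhere (W at Opt2 (9>7); Y at Opt1 (3>-4); Z at Opt2 (9>5)).
Y is not dominated — it holds its own against W at Opt3 (3>1); X at Opt3 (3>-4); Z at Opt3 (3>-2).
Z is not dominated — it holds its own against W at Opt1 (8>4); X at Opt1 (8>3); Y at Opt1 (8>-4).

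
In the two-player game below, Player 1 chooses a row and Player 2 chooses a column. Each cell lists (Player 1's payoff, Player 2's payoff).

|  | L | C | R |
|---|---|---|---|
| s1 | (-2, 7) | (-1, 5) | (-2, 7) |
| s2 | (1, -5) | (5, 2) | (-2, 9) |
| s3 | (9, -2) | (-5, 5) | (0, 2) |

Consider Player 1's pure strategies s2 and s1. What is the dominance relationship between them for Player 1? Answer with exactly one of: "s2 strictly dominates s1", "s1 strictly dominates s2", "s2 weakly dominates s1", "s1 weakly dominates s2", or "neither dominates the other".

s2 weakly dominates s1

Compare s2 to s1 across each choice by Player 2: L: 1>-2, C: 5>-1, R: -2=-2.
s2 is at least as good everywhere and strictly better somewhere (tied only at R), so s2 weakly but not strictly dominates s1.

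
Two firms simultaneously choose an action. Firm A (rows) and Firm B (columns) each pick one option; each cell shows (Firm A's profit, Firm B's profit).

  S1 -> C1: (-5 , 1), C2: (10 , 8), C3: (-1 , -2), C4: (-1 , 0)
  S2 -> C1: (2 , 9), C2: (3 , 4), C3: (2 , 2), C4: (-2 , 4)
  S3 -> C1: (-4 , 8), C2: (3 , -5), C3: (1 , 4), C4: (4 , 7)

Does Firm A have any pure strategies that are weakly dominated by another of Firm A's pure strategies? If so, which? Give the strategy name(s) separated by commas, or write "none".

Nothing dominates S1: S2 at C2 (10>3); S3 at C2 (10>3).
S2 is not dominated — it holds its own against S1 at C1 (2>-5); S3 at C1 (2>-4).
Nothing dominates S3: S1 at C1 (-4>-5); S2 at C4 (4>-2).

none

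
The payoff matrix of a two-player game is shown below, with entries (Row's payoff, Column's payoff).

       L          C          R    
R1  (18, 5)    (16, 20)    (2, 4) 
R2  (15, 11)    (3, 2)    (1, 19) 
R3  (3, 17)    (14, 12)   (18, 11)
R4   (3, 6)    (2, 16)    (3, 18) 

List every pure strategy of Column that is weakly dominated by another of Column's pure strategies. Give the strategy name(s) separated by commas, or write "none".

none

Nothing dominates L: C at R2 (11>2); R at R1 (5>4).
C is not dominated — it holds its own against L at R1 (20>5); R at R1 (20>4).
Nothing dominates R: L at R2 (19>11); C at R2 (19>2).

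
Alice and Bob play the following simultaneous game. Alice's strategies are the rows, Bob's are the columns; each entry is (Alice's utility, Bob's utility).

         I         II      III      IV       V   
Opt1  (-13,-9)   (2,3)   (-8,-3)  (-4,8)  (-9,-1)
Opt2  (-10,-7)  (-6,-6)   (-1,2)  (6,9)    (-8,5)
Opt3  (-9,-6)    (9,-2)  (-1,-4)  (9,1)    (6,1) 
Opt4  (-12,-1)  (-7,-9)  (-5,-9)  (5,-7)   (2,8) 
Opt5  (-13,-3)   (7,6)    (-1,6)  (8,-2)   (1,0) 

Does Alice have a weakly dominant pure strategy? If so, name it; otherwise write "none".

Opt3

Opt3 vs Opt1: I: -9>-13, II: 9>2, III: -1>-8, IV: 9>-4, V: 6>-9.
Opt3 vs Opt2: I: -9>-10, II: 9>-6, III: -1=-1, IV: 9>6, V: 6>-8.
Opt3 vs Opt4: I: -9>-12, II: 9>-7, III: -1>-5, IV: 9>5, V: 6>2.
Opt3 vs Opt5: I: -9>-13, II: 9>7, III: -1=-1, IV: 9>8, V: 6>1.
Opt3 is at least as good as every other strategy against every opponent action, so it is weakly dominant.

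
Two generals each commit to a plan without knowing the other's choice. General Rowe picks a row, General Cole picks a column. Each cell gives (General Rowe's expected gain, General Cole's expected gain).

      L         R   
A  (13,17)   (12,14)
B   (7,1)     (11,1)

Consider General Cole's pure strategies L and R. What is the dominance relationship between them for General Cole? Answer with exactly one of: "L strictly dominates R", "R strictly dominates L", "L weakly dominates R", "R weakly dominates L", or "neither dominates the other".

Compare L to R across each choice by General Rowe: A: 17>14, B: 1=1.
L is at least as good everywhere and strictly better somewhere (tied only at B), so L weakly but not strictly dominates R.

L weakly dominates R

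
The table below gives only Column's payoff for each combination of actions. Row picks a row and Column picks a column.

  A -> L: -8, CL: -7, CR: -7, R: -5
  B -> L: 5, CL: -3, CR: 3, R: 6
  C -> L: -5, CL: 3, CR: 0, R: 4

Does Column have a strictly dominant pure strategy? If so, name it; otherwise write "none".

R vs L: A: -5>-8, B: 6>5, C: 4>-5.
R vs CL: A: -5>-7, B: 6>-3, C: 4>3.
R vs CR: A: -5>-7, B: 6>3, C: 4>0.
R strictly beats every other strategy against every opponent action, so it is strictly dominant.

R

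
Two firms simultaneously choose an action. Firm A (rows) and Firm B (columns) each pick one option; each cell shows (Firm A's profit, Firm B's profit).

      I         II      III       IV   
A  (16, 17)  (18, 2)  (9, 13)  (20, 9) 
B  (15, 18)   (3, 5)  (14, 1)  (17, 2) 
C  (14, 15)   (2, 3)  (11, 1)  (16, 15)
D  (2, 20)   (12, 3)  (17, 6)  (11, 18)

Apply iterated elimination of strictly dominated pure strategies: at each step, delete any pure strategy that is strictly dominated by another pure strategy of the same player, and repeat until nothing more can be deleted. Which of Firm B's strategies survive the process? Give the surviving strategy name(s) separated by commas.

Firm A's strategy C is strictly dominated by B (I: 15>14, II: 3>2, III: 14>11, IV: 17>16) and is removed.
Firm B's strategy II is strictly dominated by I (A: 17>2, B: 18>5, D: 20>3) and is removed.
For Firm B, I strictly dominates III on the remaining rows (A: 17>13, B: 18>1, D: 20>6); eliminate III.
For Firm A, A strictly dominates B on the remaining columns (I: 16>15, IV: 20>17); eliminate B.
For Firm A, A strictly dominates D on the remaining columns (I: 16>2, IV: 20>11); eliminate D.
For Firm B, I strictly dominates IV on the remaining rows (A: 17>9); eliminate IV.
Among the remaining strategies, none is strictly dominated by another pure strategy of the same player, so the elimination stops.
Surviving strategies — Firm A: {A}; Firm B: {I}.

I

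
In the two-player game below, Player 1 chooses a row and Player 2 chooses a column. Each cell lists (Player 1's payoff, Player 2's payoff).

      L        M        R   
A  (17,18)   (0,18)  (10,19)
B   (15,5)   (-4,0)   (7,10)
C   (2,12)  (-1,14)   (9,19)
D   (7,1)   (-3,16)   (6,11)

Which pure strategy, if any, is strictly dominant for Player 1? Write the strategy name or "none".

A

A vs B: L: 17>15, M: 0>-4, R: 10>7.
A vs C: L: 17>2, M: 0>-1, R: 10>9.
A vs D: L: 17>7, M: 0>-3, R: 10>6.
A strictly beats every other strategy against every opponent action, so it is strictly dominant.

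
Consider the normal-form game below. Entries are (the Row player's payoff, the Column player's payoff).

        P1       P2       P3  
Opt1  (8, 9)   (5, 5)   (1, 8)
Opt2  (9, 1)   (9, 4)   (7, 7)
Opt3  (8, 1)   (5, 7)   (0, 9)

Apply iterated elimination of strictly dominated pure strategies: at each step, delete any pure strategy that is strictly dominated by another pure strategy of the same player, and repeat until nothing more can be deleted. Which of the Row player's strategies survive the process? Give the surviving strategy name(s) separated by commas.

Opt2

Row Opt1 is eliminated: Opt2 beats it against every remaining column (P1: 9>8, P2: 9>5, P3: 7>1).
Row Opt3 is eliminated: Opt2 beats it against every remaining column (P1: 9>8, P2: 9>5, P3: 7>0).
Column P1 is eliminated: P2 beats it against every remaining row (Opt2: 4>1).
For the Column player, P3 strictly dominates P2 on the remaining rows (Opt2: 7>4); eliminate P2.
Among the remaining strategies, none is strictly dominated by another pure strategy of the same player, so the elimination stops.
Surviving strategies — the Row player: {Opt2}; the Column player: {P3}.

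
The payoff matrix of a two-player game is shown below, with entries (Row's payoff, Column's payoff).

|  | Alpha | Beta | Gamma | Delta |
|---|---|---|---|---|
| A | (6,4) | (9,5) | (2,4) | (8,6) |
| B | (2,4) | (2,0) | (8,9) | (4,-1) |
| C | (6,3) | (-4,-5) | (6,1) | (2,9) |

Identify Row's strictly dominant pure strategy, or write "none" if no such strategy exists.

A fails to dominate B at Gamma (2<8).
B fails to dominate A at Alpha (2<6).
C fails to dominate A at Alpha (6=6).
No single strategy dominates all the others.

none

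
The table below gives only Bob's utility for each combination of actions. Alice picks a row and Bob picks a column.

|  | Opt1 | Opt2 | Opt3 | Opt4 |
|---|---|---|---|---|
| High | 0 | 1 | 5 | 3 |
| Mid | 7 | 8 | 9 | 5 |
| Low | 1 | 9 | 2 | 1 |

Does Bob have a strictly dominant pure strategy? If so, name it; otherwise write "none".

none

Opt1 fails to dominate Opt2 at High (0<1).
Opt2 fails to dominate Opt3 at High (1<5).
Opt3 fails to dominate Opt2 at Low (2<9).
Opt4 fails to dominate Opt1 at Mid (5<7).
No single strategy dominates all the others.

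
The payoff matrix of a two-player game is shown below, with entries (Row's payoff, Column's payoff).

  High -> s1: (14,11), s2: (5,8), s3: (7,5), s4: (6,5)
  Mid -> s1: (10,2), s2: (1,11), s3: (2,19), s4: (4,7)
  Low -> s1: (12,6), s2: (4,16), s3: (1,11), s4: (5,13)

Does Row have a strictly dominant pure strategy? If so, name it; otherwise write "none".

High

High vs Mid: s1: 14>10, s2: 5>1, s3: 7>2, s4: 6>4.
High vs Low: s1: 14>12, s2: 5>4, s3: 7>1, s4: 6>5.
High strictly beats every other strategy against every opponent action, so it is strictly dominant.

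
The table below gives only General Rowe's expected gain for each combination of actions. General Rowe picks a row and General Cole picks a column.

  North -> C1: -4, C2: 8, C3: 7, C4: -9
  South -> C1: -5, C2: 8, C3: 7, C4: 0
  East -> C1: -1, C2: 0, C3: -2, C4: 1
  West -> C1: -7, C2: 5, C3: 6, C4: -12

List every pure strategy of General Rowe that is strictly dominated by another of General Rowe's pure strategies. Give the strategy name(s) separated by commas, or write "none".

West

North is not dominated — it holds its own against South at C1 (-4>-5); East at C2 (8>0); West at C1 (-4>-7).
Nothing dominates South: North at C2 (8=8); East at C2 (8>0); West at C1 (-5>-7).
East: no other strategy beats it everywhere (North at C1 (-1>-4); South at C1 (-1>-5); West at C1 (-1>-7)).
West: dominated, since North does at least as well everywhere (C1: -4>-7, C2: 8>5, C3: 7>6, C4: -9>-12).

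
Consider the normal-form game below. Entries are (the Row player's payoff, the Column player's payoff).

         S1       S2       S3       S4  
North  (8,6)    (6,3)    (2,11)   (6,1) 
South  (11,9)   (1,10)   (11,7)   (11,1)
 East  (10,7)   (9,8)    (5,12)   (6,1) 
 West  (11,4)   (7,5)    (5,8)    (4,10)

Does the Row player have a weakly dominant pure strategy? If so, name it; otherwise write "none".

North fails to dominate South at S1 (8<11).
South fails to dominate North at S2 (1<6).
East fails to dominate South at S1 (10<11).
West fails to dominate North at S4 (4<6).
No single strategy dominates all the others.

none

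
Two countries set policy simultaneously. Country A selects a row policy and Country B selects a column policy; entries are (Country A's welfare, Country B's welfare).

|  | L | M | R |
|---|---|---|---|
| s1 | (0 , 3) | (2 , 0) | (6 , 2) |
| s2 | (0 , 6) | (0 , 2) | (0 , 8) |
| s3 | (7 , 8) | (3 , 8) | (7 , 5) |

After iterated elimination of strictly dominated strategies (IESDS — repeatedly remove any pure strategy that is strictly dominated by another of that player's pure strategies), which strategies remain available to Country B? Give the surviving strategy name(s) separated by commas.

L, M

Row s1 is eliminated: s3 beats it against every remaining column (L: 7>0, M: 3>2, R: 7>6).
For Country A, s3 strictly dominates s2 on the remaining columns (L: 7>0, M: 3>0, R: 7>0); eliminate s2.
For Country B, L strictly dominates R on the remaining rows (s3: 8>5); eliminate R.
Among the remaining strategies, none is strictly dominated by another pure strategy of the same player, so the elimination stops.
Surviving strategies — Country A: {s3}; Country B: {L, M}.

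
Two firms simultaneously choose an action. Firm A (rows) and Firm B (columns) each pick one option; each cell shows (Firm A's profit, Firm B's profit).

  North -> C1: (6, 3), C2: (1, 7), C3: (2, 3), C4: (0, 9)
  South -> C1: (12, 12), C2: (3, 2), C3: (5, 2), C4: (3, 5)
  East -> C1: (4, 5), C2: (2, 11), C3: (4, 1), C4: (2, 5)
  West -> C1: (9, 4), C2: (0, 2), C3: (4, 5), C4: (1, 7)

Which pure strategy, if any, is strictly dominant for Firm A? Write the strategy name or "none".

South vs North: C1: 12>6, C2: 3>1, C3: 5>2, C4: 3>0.
South vs East: C1: 12>4, C2: 3>2, C3: 5>4, C4: 3>2.
South vs West: C1: 12>9, C2: 3>0, C3: 5>4, C4: 3>1.
South strictly beats every other strategy against every opponent action, so it is strictly dominant.

South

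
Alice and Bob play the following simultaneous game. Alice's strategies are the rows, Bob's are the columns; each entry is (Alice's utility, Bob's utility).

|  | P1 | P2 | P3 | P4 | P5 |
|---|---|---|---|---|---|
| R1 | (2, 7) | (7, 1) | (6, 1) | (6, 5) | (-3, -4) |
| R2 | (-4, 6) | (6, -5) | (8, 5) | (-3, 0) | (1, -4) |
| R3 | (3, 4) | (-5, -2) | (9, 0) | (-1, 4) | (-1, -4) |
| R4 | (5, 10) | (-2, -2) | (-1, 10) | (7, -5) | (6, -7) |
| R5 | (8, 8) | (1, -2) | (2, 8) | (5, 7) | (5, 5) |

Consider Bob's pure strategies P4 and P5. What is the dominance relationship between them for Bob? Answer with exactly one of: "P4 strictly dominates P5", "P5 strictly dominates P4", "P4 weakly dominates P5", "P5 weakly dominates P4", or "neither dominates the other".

P4 strictly dominates P5

P4's payoffs vs P5's, by Alice's action — R1: 5>-4, R2: 0>-4, R3: 4>-4, R4: -5>-7, R5: 7>5.
P4 gives a strictly higher payoff against each choice by Alice, so P4 strictly dominates P5.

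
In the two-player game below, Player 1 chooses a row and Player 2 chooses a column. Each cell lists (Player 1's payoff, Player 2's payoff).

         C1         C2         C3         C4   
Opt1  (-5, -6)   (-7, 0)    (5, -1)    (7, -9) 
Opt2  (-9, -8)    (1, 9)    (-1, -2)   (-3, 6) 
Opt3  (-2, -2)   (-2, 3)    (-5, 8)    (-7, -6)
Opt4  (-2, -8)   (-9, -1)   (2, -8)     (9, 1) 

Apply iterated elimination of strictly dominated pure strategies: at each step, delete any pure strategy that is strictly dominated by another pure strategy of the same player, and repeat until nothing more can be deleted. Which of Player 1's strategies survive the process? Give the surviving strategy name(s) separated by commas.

Player 2's strategy C1 is strictly dominated by C2 (Opt1: 0>-6, Opt2: 9>-8, Opt3: 3>-2, Opt4: -1>-8) and is removed.
For Player 1, Opt2 strictly dominates Opt3 on the remaining columns (C2: 1>-2, C3: -1>-5, C4: -3>-7); eliminate Opt3.
For Player 2, C2 strictly dominates C3 on the remaining rows (Opt1: 0>-1, Opt2: 9>-2, Opt4: -1>-8); eliminate C3.
Among the remaining strategies, none is strictly dominated by another pure strategy of the same player, so the elimination stops.
Surviving strategies — Player 1: {Opt1, Opt2, Opt4}; Player 2: {C2, C4}.

Opt1, Opt2, Opt4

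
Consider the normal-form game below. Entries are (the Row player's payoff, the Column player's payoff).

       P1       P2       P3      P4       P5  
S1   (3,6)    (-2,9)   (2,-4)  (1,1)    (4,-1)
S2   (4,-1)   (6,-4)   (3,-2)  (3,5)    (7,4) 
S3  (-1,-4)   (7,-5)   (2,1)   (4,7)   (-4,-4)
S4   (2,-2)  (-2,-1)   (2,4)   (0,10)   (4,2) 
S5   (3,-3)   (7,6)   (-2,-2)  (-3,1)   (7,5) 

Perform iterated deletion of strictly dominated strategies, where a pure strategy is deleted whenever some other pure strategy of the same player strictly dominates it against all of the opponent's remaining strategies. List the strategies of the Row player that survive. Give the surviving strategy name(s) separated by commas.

S2, S3, S5

For the Row player, S2 strictly dominates S1 on the remaining columns (P1: 4>3, P2: 6>-2, P3: 3>2, P4: 3>1, P5: 7>4); eliminate S1.
The Row player's strategy S4 is strictly dominated by S2 (P1: 4>2, P2: 6>-2, P3: 3>2, P4: 3>0, P5: 7>4) and is removed.
For the Column player, P4 strictly dominates P1 on the remaining rows (S2: 5>-1, S3: 7>-4, S5: 1>-3); eliminate P1.
For the Column player, P4 strictly dominates P3 on the remaining rows (S2: 5>-2, S3: 7>1, S5: 1>-2); eliminate P3.
Among the remaining strategies, none is strictly dominated by another pure strategy of the same player, so the elimination stops.
Surviving strategies — the Row player: {S2, S3, S5}; the Column player: {P2, P4, P5}.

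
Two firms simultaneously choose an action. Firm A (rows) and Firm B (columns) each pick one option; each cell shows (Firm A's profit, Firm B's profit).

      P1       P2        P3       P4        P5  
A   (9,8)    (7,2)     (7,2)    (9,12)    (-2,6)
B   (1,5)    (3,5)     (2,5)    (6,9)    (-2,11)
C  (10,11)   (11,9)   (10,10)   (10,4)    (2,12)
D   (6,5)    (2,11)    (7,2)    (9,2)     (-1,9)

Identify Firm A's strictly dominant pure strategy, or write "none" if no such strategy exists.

C vs A: P1: 10>9, P2: 11>7, P3: 10>7, P4: 10>9, P5: 2>-2.
C vs B: P1: 10>1, P2: 11>3, P3: 10>2, P4: 10>6, P5: 2>-2.
C vs D: P1: 10>6, P2: 11>2, P3: 10>7, P4: 10>9, P5: 2>-1.
C strictly beats every other strategy against every opponent action, so it is strictly dominant.

C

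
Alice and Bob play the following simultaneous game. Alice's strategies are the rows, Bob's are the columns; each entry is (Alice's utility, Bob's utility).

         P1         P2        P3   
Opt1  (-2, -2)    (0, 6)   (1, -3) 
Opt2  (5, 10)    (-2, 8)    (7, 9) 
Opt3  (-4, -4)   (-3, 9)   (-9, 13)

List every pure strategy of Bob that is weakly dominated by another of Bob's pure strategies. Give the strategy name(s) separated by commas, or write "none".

none

P1 is not dominated — it holds its own against P2 at Opt2 (10>8); P3 at Opt1 (-2>-3).
P2 is not dominated — it holds its own against P1 at Opt1 (6>-2); P3 at Opt1 (6>-3).
Nothing dominates P3: P1 at Opt3 (13>-4); P2 at Opt2 (9>8).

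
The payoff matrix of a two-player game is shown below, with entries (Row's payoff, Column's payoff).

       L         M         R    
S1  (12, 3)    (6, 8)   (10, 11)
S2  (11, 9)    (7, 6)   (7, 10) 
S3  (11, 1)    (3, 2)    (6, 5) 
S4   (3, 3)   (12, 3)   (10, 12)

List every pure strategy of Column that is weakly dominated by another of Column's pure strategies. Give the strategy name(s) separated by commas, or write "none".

L: dominated, since R does at least as well everywhere (S1: 11>3, S2: 10>9, S3: 5>1, S4: 12>3).
M: dominated, since R does at least as well everywhere (S1: 11>8, S2: 10>6, S3: 5>2, S4: 12>3).
Nothing dominates R: L at S1 (11>3); M at S1 (11>8).

L, M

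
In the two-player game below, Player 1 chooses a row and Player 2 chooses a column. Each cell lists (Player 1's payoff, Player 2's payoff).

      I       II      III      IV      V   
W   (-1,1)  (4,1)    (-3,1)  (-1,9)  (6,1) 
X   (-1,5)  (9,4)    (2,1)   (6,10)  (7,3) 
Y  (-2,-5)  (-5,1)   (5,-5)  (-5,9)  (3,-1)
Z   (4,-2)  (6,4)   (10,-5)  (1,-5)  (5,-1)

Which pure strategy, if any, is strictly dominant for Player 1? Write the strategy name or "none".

W fails to dominate X at I (-1=-1).
X fails to dominate W at I (-1=-1).
Y fails to dominate W at I (-2<-1).
Z fails to dominate W at V (5<6).
No single strategy dominates all the others.

none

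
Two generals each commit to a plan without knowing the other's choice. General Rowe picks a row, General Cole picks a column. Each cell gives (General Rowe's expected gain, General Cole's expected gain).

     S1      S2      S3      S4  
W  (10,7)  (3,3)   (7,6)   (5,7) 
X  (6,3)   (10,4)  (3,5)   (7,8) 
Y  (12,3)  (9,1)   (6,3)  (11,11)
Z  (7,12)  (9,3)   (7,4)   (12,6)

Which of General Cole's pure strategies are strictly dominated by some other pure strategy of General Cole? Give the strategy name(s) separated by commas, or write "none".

S1 is not dominated — it holds its own against S2 at W (7>3); S3 at W (7>6); S4 at W (7=7).
S3 strictly dominates S2 — W: 6>3, X: 5>4, Y: 3>1, Z: 4>3.
S4 strictly dominates S3 — W: 7>6, X: 8>5, Y: 11>3, Z: 6>4.
Nothing dominates S4: S1 at W (7=7); S2 at W (7>3); S3 at W (7>6).

S2, S3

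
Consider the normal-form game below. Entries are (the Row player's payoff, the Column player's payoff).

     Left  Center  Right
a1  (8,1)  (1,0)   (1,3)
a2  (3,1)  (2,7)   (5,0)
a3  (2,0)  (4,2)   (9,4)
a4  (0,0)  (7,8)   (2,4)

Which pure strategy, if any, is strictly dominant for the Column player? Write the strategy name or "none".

none

Left fails to dominate Center at a2 (1<7).
Center fails to dominate Left at a1 (0<1).
Right fails to dominate Left at a2 (0<1).
No single strategy dominates all the others.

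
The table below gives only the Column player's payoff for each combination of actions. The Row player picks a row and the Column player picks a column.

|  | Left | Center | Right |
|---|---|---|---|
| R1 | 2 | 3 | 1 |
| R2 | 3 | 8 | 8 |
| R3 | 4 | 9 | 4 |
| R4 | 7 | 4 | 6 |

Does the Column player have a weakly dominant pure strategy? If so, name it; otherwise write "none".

Left fails to dominate Center at R1 (2<3).
Center fails to dominate Left at R4 (4<7).
Right fails to dominate Left at R1 (1<2).
No single strategy dominates all the others.

none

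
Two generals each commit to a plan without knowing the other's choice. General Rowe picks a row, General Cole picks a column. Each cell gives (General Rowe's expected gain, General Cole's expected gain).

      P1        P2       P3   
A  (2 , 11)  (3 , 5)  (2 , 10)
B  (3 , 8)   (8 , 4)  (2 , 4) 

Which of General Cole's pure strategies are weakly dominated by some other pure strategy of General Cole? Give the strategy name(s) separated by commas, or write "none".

P1: no other strategy beats it everywhere (P2 at A (11>5); P3 at A (11>10)).
P2: dominated, since P1 does at least as well everywhere (A: 11>5, B: 8>4).
P3 is weakly dominated by P1 (A: 11>10, B: 8>4).

P2, P3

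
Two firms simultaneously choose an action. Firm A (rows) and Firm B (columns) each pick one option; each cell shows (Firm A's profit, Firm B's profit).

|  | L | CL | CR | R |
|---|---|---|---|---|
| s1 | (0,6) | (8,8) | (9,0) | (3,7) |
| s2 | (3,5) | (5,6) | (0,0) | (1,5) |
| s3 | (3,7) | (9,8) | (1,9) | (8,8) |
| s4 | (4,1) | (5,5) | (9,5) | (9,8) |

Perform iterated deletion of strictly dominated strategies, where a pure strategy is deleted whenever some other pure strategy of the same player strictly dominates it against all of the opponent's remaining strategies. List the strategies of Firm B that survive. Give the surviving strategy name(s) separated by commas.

CL, CR, R

Firm B's strategy L is strictly dominated by CL (s1: 8>6, s2: 6>5, s3: 8>7, s4: 5>1) and is removed.
Firm A's strategy s2 is strictly dominated by s1 (CL: 8>5, CR: 9>0, R: 3>1) and is removed.
Among the remaining strategies, none is strictly dominated by another pure strategy of the same player, so the elimination stops.
Surviving strategies — Firm A: {s1, s3, s4}; Firm B: {CL, CR, R}.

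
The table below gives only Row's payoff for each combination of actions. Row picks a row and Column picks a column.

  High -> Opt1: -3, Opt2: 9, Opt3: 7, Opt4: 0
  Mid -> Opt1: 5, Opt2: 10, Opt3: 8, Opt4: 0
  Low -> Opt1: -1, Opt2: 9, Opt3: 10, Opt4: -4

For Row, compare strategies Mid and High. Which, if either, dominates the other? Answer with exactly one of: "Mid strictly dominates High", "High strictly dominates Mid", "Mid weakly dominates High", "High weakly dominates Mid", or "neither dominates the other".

Mid's payoffs vs High's, by Column's action — Opt1: 5>-3, Opt2: 10>9, Opt3: 8>7, Opt4: 0=0.
Mid is at least as good everywhere and strictly better somewhere (tied only at Opt4), so Mid weakly but not strictly dominates High.

Mid weakly dominates High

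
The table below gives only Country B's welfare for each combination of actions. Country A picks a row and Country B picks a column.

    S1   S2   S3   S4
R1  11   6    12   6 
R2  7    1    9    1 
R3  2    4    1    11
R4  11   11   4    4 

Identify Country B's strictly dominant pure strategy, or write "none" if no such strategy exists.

S1 fails to dominate S2 at R3 (2<4).
S2 fails to dominate S1 at R1 (6<11).
S3 fails to dominate S1 at R3 (1<2).
S4 fails to dominate S1 at R1 (6<11).
No single strategy dominates all the others.

none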